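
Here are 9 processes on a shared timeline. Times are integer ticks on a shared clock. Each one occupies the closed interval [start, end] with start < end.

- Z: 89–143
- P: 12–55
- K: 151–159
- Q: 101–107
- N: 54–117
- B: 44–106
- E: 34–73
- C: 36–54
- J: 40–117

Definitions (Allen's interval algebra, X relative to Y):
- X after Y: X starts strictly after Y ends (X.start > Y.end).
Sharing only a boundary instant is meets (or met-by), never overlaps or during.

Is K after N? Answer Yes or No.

Yes

K = [151, 159], N = [54, 117].
Actual relation of K to N: after.
Asked whether 'after' holds → Yes.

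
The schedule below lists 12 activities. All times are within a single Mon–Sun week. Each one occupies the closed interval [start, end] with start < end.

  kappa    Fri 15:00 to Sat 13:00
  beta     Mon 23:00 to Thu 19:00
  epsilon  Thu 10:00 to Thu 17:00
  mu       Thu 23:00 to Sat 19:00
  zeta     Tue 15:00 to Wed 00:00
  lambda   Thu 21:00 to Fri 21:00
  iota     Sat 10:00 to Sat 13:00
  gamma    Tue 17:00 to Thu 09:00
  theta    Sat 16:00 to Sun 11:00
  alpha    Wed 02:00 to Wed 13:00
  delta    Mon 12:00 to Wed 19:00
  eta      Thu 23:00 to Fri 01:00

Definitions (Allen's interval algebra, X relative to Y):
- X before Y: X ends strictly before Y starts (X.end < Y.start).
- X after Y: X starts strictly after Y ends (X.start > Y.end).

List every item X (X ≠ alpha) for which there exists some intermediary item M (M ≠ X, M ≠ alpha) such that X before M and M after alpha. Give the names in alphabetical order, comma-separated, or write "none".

Target alpha = [Wed 02:00, Wed 13:00].
Intermediaries M with M after alpha: epsilon, eta, iota, kappa, lambda, mu, theta.
Via epsilon — items with X before epsilon: delta, gamma, zeta.
Via eta — items with X before eta: beta, delta, epsilon, gamma, zeta.
Via iota — items with X before iota: beta, delta, epsilon, eta, gamma, lambda, zeta.
Via kappa — items with X before kappa: beta, delta, epsilon, eta, gamma, zeta.
Via lambda — items with X before lambda: beta, delta, epsilon, gamma, zeta.
Via mu — items with X before mu: beta, delta, epsilon, gamma, zeta.
Via theta — items with X before theta: beta, delta, epsilon, eta, gamma, iota, kappa, lambda, zeta.
Union: beta, delta, epsilon, eta, gamma, iota, kappa, lambda, zeta.

beta, delta, epsilon, eta, gamma, iota, kappa, lambda, zeta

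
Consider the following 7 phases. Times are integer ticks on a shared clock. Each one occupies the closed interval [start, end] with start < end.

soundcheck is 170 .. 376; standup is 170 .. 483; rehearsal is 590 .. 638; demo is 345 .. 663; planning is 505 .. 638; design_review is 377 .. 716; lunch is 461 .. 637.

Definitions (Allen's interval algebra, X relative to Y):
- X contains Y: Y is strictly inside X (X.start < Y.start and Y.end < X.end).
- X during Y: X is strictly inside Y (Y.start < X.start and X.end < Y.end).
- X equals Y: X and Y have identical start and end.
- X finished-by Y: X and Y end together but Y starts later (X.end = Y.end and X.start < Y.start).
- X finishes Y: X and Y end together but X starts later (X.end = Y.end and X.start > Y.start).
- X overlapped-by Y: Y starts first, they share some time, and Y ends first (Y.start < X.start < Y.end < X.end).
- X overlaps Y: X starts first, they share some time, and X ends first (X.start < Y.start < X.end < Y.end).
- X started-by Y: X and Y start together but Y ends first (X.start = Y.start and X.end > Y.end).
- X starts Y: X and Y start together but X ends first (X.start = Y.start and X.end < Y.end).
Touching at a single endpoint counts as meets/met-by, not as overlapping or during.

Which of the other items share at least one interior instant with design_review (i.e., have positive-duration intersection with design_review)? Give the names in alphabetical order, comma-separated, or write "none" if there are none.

Target design_review = [377, 716].
demo [345, 663] → overlaps → yes.
lunch [461, 637] → during → yes.
planning [505, 638] → during → yes.
rehearsal [590, 638] → during → yes.
soundcheck [170, 376] → before → no.
standup [170, 483] → overlaps → yes.
Result: demo, lunch, planning, rehearsal, standup.

demo, lunch, planning, rehearsal, standup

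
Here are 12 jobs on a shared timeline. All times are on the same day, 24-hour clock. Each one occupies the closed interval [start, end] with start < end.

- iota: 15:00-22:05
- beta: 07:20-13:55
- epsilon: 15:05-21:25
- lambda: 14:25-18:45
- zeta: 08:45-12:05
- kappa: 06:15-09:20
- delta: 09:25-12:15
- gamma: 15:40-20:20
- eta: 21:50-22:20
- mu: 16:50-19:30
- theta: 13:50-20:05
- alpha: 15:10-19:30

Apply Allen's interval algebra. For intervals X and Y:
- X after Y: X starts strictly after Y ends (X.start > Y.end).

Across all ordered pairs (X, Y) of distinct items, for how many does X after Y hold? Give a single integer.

38

Checking all 132 ordered pairs for relation 'after'; matching pairs in alphabetical order:
(alpha, beta): alpha after beta ✓
(alpha, delta): alpha after delta ✓
(alpha, kappa): alpha after kappa ✓
(alpha, zeta): alpha after zeta ✓
(delta, kappa): delta after kappa ✓
(epsilon, beta): epsilon after beta ✓
(epsilon, delta): epsilon after delta ✓
(epsilon, kappa): epsilon after kappa ✓
(epsilon, zeta): epsilon after zeta ✓
(eta, alpha): eta after alpha ✓
(eta, beta): eta after beta ✓
(eta, delta): eta after delta ✓
(eta, epsilon): eta after epsilon ✓
(eta, gamma): eta after gamma ✓
(eta, kappa): eta after kappa ✓
(eta, lambda): eta after lambda ✓
(eta, mu): eta after mu ✓
(eta, theta): eta after theta ✓
(eta, zeta): eta after zeta ✓
(gamma, beta): gamma after beta ✓
(gamma, delta): gamma after delta ✓
(gamma, kappa): gamma after kappa ✓
(gamma, zeta): gamma after zeta ✓
(iota, beta): iota after beta ✓
... plus 14 further pairs not listed.
Count: 38.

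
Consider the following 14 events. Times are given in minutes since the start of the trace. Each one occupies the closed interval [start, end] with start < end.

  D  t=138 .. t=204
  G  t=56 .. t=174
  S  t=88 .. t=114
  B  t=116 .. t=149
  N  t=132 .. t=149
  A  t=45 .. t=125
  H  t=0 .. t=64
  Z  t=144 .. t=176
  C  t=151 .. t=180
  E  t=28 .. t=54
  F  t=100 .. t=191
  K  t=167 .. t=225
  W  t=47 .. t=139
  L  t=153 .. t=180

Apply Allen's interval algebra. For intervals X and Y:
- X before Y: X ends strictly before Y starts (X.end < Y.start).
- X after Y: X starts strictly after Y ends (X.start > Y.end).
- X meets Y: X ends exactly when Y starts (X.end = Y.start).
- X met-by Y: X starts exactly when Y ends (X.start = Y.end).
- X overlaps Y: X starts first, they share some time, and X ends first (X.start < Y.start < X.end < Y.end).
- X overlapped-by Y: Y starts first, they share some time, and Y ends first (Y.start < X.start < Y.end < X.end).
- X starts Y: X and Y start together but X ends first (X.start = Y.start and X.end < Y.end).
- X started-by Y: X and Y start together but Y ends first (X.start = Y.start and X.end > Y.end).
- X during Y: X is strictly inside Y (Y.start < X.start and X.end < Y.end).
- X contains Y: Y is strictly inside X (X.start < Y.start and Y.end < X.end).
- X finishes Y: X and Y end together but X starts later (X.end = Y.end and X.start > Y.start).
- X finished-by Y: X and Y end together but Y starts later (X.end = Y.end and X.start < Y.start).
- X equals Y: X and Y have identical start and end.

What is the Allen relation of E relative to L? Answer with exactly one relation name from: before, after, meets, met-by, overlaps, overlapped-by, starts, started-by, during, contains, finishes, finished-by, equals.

E = [t=28, t=54]; L = [t=153, t=180].
Compare endpoints: E.start < L.start, E.start < L.end, E.end < L.start, E.end < L.end.
That pattern is 'before'.

before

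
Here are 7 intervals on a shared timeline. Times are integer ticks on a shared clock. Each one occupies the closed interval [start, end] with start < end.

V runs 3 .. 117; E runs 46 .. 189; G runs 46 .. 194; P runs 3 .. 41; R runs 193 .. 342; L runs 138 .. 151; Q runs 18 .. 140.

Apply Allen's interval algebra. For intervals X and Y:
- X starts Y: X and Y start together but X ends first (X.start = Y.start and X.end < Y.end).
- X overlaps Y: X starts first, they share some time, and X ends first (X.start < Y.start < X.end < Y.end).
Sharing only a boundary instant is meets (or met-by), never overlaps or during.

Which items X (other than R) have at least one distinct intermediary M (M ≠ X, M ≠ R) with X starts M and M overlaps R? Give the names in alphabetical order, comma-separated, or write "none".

Target R = [193, 342].
Intermediaries M with M overlaps R: G.
Via G — items with X starts G: E.
Union: E.

E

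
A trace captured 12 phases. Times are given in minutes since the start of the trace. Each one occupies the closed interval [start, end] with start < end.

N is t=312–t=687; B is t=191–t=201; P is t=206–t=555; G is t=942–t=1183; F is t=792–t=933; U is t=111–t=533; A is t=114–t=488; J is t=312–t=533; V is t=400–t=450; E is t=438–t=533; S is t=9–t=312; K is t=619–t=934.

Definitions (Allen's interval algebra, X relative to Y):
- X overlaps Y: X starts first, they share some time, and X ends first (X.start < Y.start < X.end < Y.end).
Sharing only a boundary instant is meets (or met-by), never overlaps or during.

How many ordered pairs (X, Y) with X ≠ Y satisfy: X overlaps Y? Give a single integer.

12

Checking all 132 ordered pairs for relation 'overlaps'; matching pairs in alphabetical order:
(A, E): A overlaps E ✓
(A, J): A overlaps J ✓
(A, N): A overlaps N ✓
(A, P): A overlaps P ✓
(N, K): N overlaps K ✓
(P, N): P overlaps N ✓
(S, A): S overlaps A ✓
(S, P): S overlaps P ✓
(S, U): S overlaps U ✓
(U, N): U overlaps N ✓
(U, P): U overlaps P ✓
(V, E): V overlaps E ✓
Count: 12.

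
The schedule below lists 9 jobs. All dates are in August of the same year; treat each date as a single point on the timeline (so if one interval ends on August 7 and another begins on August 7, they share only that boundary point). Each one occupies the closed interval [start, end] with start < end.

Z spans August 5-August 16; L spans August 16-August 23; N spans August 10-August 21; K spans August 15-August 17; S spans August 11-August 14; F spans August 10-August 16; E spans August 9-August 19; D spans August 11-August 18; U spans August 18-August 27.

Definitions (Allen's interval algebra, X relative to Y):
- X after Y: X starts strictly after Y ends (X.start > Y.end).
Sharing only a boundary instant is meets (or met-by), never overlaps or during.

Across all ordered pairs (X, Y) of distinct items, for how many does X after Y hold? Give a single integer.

6

Checking all 72 ordered pairs for relation 'after'; matching pairs in alphabetical order:
(K, S): K after S ✓
(L, S): L after S ✓
(U, F): U after F ✓
(U, K): U after K ✓
(U, S): U after S ✓
(U, Z): U after Z ✓
Count: 6.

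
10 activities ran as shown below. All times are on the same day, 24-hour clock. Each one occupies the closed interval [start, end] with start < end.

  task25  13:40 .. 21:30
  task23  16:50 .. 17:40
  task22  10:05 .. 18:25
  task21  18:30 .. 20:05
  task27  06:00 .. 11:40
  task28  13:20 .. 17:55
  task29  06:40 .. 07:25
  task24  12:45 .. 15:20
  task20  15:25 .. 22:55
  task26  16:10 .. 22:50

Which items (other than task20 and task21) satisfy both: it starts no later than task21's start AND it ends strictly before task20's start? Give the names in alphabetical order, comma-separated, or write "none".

task24, task27, task29

Conditions: its start is no later than task21's start (X.start <= 18:30) AND its end is strictly before task20's start (X.end < 15:25).
task22: start 10:05 <= 18:30? ✓; end 18:25 < 15:25? ✗ → no.
task23: start 16:50 <= 18:30? ✓; end 17:40 < 15:25? ✗ → no.
task24: start 12:45 <= 18:30? ✓; end 15:20 < 15:25? ✓ → yes.
task25: start 13:40 <= 18:30? ✓; end 21:30 < 15:25? ✗ → no.
task26: start 16:10 <= 18:30? ✓; end 22:50 < 15:25? ✗ → no.
task27: start 06:00 <= 18:30? ✓; end 11:40 < 15:25? ✓ → yes.
task28: start 13:20 <= 18:30? ✓; end 17:55 < 15:25? ✗ → no.
task29: start 06:40 <= 18:30? ✓; end 07:25 < 15:25? ✓ → yes.
Result: task24, task27, task29.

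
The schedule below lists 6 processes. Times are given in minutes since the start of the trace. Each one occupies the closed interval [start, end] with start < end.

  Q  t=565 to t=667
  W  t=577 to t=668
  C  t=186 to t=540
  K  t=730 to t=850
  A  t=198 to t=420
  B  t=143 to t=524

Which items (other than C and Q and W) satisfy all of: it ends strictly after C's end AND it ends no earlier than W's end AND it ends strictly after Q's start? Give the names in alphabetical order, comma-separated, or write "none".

Conditions: its end is strictly after C's end (X.end > t=540) AND its end is no earlier than W's end (X.end >= t=668) AND its end is strictly after Q's start (X.end > t=565).
A: end t=420 > t=540? ✗; end t=420 >= t=668? ✗; end t=420 > t=565? ✗ → no.
B: end t=524 > t=540? ✗; end t=524 >= t=668? ✗; end t=524 > t=565? ✗ → no.
K: end t=850 > t=540? ✓; end t=850 >= t=668? ✓; end t=850 > t=565? ✓ → yes.
Result: K.

K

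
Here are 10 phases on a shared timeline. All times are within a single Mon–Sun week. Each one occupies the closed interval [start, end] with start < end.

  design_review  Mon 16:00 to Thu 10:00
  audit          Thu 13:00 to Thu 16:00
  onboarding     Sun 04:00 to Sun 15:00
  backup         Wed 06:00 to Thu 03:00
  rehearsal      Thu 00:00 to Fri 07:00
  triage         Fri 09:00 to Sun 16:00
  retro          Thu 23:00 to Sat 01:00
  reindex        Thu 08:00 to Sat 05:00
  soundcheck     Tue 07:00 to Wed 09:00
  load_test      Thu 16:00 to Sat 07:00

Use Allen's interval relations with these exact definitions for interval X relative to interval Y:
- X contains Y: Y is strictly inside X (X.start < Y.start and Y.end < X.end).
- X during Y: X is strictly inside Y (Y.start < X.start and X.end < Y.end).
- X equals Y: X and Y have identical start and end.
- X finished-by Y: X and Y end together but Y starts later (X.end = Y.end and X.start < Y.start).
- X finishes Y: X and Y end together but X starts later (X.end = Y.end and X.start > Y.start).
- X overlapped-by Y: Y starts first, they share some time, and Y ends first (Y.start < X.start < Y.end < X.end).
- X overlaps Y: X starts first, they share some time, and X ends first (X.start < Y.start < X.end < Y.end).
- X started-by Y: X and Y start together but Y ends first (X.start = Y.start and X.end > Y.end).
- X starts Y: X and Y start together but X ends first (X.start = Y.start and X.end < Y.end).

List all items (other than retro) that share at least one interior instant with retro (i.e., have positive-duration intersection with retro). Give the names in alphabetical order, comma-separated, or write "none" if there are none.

load_test, rehearsal, reindex, triage

Target retro = [Thu 23:00, Sat 01:00].
audit [Thu 13:00, Thu 16:00] → before → no.
backup [Wed 06:00, Thu 03:00] → before → no.
design_review [Mon 16:00, Thu 10:00] → before → no.
load_test [Thu 16:00, Sat 07:00] → contains → yes.
onboarding [Sun 04:00, Sun 15:00] → after → no.
rehearsal [Thu 00:00, Fri 07:00] → overlaps → yes.
reindex [Thu 08:00, Sat 05:00] → contains → yes.
soundcheck [Tue 07:00, Wed 09:00] → before → no.
triage [Fri 09:00, Sun 16:00] → overlapped-by → yes.
Result: load_test, rehearsal, reindex, triage.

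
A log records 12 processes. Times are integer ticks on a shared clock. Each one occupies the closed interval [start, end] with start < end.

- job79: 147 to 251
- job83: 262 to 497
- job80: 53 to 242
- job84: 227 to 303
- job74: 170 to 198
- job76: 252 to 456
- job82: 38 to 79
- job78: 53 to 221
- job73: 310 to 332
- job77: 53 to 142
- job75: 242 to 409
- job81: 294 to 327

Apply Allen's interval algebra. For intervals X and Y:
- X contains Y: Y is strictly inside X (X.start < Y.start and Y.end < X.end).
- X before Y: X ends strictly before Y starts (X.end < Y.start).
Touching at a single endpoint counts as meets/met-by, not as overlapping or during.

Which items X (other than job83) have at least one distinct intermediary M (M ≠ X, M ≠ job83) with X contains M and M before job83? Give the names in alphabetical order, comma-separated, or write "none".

Target job83 = [262, 497].
Intermediaries M with M before job83: job74, job77, job78, job79, job80, job82.
Via job74 — items with X contains job74: job78, job79, job80.
Via job77 — items with X contains job77: none.
Via job78 — items with X contains job78: none.
Via job79 — items with X contains job79: none.
Via job80 — items with X contains job80: none.
Via job82 — items with X contains job82: none.
Union: job78, job79, job80.

job78, job79, job80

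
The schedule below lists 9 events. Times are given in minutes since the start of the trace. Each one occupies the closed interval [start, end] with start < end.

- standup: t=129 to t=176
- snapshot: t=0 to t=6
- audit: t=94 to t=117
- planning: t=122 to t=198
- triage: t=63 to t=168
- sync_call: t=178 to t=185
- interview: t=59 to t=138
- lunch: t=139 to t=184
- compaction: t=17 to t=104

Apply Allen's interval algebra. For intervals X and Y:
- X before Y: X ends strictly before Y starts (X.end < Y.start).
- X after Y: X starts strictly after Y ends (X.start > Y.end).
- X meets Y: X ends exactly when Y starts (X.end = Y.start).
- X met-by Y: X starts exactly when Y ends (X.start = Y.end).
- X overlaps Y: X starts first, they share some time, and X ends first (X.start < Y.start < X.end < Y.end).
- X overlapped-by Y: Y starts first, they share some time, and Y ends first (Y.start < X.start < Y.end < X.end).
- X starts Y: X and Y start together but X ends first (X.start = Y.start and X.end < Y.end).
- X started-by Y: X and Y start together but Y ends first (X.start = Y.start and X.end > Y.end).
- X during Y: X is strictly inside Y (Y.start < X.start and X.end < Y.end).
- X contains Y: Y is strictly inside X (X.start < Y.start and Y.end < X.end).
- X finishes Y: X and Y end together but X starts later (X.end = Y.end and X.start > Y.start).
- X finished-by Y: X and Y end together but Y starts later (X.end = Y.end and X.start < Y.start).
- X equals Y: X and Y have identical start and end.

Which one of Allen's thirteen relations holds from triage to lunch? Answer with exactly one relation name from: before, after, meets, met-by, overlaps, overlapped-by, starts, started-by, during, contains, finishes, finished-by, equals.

overlaps

triage = [t=63, t=168]; lunch = [t=139, t=184].
Compare endpoints: triage.start < lunch.start, triage.start < lunch.end, triage.end > lunch.start, triage.end < lunch.end.
That pattern is 'overlaps'.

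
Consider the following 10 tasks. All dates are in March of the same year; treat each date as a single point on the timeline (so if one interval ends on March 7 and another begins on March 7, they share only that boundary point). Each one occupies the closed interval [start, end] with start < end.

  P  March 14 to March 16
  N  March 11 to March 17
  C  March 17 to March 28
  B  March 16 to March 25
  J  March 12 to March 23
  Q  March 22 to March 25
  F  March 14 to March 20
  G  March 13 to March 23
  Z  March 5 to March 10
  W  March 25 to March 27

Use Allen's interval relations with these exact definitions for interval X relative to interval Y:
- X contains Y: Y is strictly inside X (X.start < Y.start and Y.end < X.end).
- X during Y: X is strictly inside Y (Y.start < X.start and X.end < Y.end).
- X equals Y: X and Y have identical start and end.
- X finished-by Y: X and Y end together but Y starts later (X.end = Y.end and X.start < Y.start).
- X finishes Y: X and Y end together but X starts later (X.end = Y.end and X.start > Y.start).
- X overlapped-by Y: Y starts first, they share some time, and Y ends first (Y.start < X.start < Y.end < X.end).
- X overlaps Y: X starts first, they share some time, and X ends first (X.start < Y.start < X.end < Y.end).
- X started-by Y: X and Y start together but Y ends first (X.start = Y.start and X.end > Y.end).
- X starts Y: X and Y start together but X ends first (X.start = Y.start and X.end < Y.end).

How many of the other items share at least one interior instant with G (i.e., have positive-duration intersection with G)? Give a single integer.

Target G = [March 13, March 23].
B [March 16, March 25] → overlapped-by → counts.
C [March 17, March 28] → overlapped-by → counts.
F [March 14, March 20] → during → counts.
J [March 12, March 23] → finished-by → counts.
N [March 11, March 17] → overlaps → counts.
P [March 14, March 16] → during → counts.
Q [March 22, March 25] → overlapped-by → counts.
W [March 25, March 27] → after → no.
Z [March 5, March 10] → before → no.
Total: 7.

7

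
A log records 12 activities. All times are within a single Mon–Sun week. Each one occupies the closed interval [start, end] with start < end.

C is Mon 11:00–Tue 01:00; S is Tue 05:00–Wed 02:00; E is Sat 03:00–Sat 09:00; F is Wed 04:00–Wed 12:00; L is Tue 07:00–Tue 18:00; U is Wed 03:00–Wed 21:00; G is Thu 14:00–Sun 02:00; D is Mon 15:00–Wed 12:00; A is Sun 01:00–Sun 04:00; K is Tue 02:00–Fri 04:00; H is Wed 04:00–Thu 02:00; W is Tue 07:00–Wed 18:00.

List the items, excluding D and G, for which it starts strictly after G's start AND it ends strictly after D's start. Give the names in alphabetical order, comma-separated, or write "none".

Conditions: its start is strictly after G's start (X.start > Thu 14:00) AND its end is strictly after D's start (X.end > Mon 15:00).
A: start Sun 01:00 > Thu 14:00? ✓; end Sun 04:00 > Mon 15:00? ✓ → yes.
C: start Mon 11:00 > Thu 14:00? ✗; end Tue 01:00 > Mon 15:00? ✓ → no.
E: start Sat 03:00 > Thu 14:00? ✓; end Sat 09:00 > Mon 15:00? ✓ → yes.
F: start Wed 04:00 > Thu 14:00? ✗; end Wed 12:00 > Mon 15:00? ✓ → no.
H: start Wed 04:00 > Thu 14:00? ✗; end Thu 02:00 > Mon 15:00? ✓ → no.
K: start Tue 02:00 > Thu 14:00? ✗; end Fri 04:00 > Mon 15:00? ✓ → no.
L: start Tue 07:00 > Thu 14:00? ✗; end Tue 18:00 > Mon 15:00? ✓ → no.
S: start Tue 05:00 > Thu 14:00? ✗; end Wed 02:00 > Mon 15:00? ✓ → no.
U: start Wed 03:00 > Thu 14:00? ✗; end Wed 21:00 > Mon 15:00? ✓ → no.
W: start Tue 07:00 > Thu 14:00? ✗; end Wed 18:00 > Mon 15:00? ✓ → no.
Result: A, E.

A, E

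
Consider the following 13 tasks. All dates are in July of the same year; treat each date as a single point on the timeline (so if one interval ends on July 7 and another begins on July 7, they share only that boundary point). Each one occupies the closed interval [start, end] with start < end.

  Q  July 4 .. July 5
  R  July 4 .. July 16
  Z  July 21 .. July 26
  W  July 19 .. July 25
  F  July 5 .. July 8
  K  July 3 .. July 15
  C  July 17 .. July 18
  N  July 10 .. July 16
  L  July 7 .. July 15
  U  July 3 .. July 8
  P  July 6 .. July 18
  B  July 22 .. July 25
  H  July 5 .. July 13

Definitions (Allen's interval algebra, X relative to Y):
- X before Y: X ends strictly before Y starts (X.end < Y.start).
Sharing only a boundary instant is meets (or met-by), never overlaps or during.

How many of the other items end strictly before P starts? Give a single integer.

1

Target P = [July 6, July 18].
B [July 22, July 25] → after → no.
C [July 17, July 18] → finishes → no.
F [July 5, July 8] → overlaps → no.
H [July 5, July 13] → overlaps → no.
K [July 3, July 15] → overlaps → no.
L [July 7, July 15] → during → no.
N [July 10, July 16] → during → no.
Q [July 4, July 5] → before → counts.
R [July 4, July 16] → overlaps → no.
U [July 3, July 8] → overlaps → no.
W [July 19, July 25] → after → no.
Z [July 21, July 26] → after → no.
Total: 1.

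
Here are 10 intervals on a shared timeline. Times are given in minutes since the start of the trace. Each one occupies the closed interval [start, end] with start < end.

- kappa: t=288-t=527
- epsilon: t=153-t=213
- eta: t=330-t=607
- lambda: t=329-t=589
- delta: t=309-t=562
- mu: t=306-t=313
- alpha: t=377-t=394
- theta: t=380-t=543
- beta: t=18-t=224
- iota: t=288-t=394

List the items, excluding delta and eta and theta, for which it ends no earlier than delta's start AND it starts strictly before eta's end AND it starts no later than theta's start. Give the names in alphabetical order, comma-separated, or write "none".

Conditions: its end is no earlier than delta's start (X.end >= t=309) AND its start is strictly before eta's end (X.start < t=607) AND its start is no later than theta's start (X.start <= t=380).
alpha: end t=394 >= t=309? ✓; start t=377 < t=607? ✓; start t=377 <= t=380? ✓ → yes.
beta: end t=224 >= t=309? ✗; start t=18 < t=607? ✓; start t=18 <= t=380? ✓ → no.
epsilon: end t=213 >= t=309? ✗; start t=153 < t=607? ✓; start t=153 <= t=380? ✓ → no.
iota: end t=394 >= t=309? ✓; start t=288 < t=607? ✓; start t=288 <= t=380? ✓ → yes.
kappa: end t=527 >= t=309? ✓; start t=288 < t=607? ✓; start t=288 <= t=380? ✓ → yes.
lambda: end t=589 >= t=309? ✓; start t=329 < t=607? ✓; start t=329 <= t=380? ✓ → yes.
mu: end t=313 >= t=309? ✓; start t=306 < t=607? ✓; start t=306 <= t=380? ✓ → yes.
Result: alpha, iota, kappa, lambda, mu.

alpha, iota, kappa, lambda, mu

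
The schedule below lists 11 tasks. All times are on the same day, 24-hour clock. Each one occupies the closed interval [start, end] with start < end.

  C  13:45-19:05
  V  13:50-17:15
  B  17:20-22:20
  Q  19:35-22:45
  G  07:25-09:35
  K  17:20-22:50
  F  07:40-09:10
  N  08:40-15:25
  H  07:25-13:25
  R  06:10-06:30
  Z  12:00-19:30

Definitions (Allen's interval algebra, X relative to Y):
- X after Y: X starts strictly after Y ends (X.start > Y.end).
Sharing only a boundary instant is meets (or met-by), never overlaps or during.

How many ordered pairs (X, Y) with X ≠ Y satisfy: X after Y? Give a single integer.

35

Checking all 110 ordered pairs for relation 'after'; matching pairs in alphabetical order:
(B, F): B after F ✓
(B, G): B after G ✓
(B, H): B after H ✓
(B, N): B after N ✓
(B, R): B after R ✓
(B, V): B after V ✓
(C, F): C after F ✓
(C, G): C after G ✓
(C, H): C after H ✓
(C, R): C after R ✓
(F, R): F after R ✓
(G, R): G after R ✓
(H, R): H after R ✓
(K, F): K after F ✓
(K, G): K after G ✓
(K, H): K after H ✓
(K, N): K after N ✓
(K, R): K after R ✓
(K, V): K after V ✓
(N, R): N after R ✓
(Q, C): Q after C ✓
(Q, F): Q after F ✓
(Q, G): Q after G ✓
(Q, H): Q after H ✓
... plus 11 further pairs not listed.
Count: 35.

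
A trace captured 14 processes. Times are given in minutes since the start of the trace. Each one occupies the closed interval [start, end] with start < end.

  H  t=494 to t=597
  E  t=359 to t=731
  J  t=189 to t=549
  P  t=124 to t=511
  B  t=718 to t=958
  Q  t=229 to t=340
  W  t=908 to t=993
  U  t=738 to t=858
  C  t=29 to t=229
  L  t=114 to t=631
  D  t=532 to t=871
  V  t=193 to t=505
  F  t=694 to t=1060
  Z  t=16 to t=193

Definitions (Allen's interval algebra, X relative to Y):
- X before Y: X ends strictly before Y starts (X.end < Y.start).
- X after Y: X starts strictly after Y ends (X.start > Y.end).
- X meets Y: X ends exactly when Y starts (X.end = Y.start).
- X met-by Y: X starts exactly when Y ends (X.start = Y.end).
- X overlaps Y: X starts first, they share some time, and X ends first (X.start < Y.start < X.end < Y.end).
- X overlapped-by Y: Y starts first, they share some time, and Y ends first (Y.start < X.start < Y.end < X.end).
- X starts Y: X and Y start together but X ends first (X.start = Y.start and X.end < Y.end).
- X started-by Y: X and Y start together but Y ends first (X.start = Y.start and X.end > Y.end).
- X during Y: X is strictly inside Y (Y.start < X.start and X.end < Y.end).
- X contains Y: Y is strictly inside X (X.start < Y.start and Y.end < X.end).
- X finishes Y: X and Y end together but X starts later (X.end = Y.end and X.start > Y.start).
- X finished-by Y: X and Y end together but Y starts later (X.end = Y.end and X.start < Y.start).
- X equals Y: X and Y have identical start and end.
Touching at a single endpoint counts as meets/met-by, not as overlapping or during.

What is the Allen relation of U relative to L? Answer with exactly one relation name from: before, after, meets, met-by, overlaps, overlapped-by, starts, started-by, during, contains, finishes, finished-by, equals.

after

U = [t=738, t=858]; L = [t=114, t=631].
Compare endpoints: U.start > L.start, U.start > L.end, U.end > L.start, U.end > L.end.
That pattern is 'after'.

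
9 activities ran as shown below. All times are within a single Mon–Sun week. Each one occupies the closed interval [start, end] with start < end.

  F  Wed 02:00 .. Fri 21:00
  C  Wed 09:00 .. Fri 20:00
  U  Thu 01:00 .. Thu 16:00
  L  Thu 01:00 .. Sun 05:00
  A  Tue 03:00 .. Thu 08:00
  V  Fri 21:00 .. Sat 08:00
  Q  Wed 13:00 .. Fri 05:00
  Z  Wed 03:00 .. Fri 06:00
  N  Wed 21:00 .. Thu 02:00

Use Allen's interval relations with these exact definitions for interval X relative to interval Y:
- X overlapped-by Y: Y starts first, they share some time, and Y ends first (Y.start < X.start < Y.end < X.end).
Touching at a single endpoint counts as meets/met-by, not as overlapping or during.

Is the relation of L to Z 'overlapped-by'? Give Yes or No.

Yes

L = [Thu 01:00, Sun 05:00], Z = [Wed 03:00, Fri 06:00].
Actual relation of L to Z: overlapped-by.
Asked whether 'overlapped-by' holds → Yes.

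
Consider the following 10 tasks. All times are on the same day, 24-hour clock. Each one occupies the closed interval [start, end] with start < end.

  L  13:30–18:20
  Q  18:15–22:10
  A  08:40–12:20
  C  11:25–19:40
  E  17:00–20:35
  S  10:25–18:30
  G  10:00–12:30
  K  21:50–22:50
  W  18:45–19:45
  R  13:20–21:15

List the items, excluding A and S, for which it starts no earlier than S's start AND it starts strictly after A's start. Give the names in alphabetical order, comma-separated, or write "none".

Conditions: its start is no earlier than S's start (X.start >= 10:25) AND its start is strictly after A's start (X.start > 08:40).
C: start 11:25 >= 10:25? ✓; start 11:25 > 08:40? ✓ → yes.
E: start 17:00 >= 10:25? ✓; start 17:00 > 08:40? ✓ → yes.
G: start 10:00 >= 10:25? ✗; start 10:00 > 08:40? ✓ → no.
K: start 21:50 >= 10:25? ✓; start 21:50 > 08:40? ✓ → yes.
L: start 13:30 >= 10:25? ✓; start 13:30 > 08:40? ✓ → yes.
Q: start 18:15 >= 10:25? ✓; start 18:15 > 08:40? ✓ → yes.
R: start 13:20 >= 10:25? ✓; start 13:20 > 08:40? ✓ → yes.
W: start 18:45 >= 10:25? ✓; start 18:45 > 08:40? ✓ → yes.
Result: C, E, K, L, Q, R, W.

C, E, K, L, Q, R, W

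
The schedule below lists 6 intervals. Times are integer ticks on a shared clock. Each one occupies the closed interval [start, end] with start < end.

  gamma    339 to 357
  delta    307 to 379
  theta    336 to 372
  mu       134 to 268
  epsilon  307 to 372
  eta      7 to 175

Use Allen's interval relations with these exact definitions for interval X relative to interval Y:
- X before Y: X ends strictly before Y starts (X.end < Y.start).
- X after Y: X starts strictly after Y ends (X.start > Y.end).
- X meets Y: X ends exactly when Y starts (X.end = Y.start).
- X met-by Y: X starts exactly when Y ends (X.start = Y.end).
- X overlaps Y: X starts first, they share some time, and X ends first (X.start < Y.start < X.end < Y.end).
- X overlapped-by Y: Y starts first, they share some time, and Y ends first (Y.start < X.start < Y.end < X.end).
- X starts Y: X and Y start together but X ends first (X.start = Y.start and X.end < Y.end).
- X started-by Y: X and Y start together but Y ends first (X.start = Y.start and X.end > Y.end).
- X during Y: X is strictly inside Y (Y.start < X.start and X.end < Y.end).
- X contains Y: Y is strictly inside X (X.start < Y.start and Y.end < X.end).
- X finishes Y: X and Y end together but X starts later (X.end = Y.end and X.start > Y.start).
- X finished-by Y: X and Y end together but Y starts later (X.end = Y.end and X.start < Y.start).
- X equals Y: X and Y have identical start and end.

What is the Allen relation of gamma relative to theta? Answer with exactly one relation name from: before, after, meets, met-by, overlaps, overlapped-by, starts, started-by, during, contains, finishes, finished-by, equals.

during

gamma = [339, 357]; theta = [336, 372].
Compare endpoints: gamma.start > theta.start, gamma.start < theta.end, gamma.end > theta.start, gamma.end < theta.end.
That pattern is 'during'.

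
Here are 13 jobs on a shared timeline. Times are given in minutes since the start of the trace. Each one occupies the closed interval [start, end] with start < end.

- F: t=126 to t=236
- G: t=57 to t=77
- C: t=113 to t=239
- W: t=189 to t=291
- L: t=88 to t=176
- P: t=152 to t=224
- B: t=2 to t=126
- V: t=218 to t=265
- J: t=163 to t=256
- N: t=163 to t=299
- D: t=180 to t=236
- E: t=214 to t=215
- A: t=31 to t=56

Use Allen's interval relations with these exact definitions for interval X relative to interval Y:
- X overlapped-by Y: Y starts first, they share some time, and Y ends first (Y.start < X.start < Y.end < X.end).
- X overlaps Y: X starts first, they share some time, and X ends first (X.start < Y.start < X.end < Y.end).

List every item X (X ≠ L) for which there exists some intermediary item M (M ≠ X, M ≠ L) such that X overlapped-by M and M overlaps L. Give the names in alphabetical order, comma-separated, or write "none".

Target L = [t=88, t=176].
Intermediaries M with M overlaps L: B.
Via B — items with X overlapped-by B: C.
Union: C.

C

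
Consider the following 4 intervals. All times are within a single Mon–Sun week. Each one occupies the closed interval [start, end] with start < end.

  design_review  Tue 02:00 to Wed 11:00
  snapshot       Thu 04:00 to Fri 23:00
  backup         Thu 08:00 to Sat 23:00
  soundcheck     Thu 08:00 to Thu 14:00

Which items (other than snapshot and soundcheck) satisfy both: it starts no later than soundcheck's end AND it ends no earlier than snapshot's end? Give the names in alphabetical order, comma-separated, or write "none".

Conditions: its start is no later than soundcheck's end (X.start <= Thu 14:00) AND its end is no earlier than snapshot's end (X.end >= Fri 23:00).
backup: start Thu 08:00 <= Thu 14:00? ✓; end Sat 23:00 >= Fri 23:00? ✓ → yes.
design_review: start Tue 02:00 <= Thu 14:00? ✓; end Wed 11:00 >= Fri 23:00? ✗ → no.
Result: backup.

backup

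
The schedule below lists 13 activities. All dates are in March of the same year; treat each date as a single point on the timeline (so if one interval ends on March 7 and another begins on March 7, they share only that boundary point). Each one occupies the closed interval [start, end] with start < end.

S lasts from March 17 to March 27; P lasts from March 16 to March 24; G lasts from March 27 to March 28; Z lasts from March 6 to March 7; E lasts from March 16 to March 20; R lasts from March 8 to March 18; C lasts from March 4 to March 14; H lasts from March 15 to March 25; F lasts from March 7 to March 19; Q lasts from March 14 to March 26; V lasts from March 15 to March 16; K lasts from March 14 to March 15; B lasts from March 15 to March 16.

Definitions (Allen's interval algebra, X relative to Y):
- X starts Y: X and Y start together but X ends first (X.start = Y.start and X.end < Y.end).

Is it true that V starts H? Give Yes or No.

V = [March 15, March 16], H = [March 15, March 25].
Actual relation of V to H: starts.
Asked whether 'starts' holds → Yes.

Yes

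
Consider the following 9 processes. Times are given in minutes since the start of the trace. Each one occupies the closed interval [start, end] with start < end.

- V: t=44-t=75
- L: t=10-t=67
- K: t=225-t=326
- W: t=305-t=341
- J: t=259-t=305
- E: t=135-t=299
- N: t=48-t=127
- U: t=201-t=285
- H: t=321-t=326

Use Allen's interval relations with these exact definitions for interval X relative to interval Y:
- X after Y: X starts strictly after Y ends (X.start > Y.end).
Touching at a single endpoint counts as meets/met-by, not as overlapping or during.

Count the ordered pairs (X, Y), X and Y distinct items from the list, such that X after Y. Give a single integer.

23

Checking all 72 ordered pairs for relation 'after'; matching pairs in alphabetical order:
(E, L): E after L ✓
(E, N): E after N ✓
(E, V): E after V ✓
(H, E): H after E ✓
(H, J): H after J ✓
(H, L): H after L ✓
(H, N): H after N ✓
(H, U): H after U ✓
(H, V): H after V ✓
(J, L): J after L ✓
(J, N): J after N ✓
(J, V): J after V ✓
(K, L): K after L ✓
(K, N): K after N ✓
(K, V): K after V ✓
(U, L): U after L ✓
(U, N): U after N ✓
(U, V): U after V ✓
(W, E): W after E ✓
(W, L): W after L ✓
(W, N): W after N ✓
(W, U): W after U ✓
(W, V): W after V ✓
Count: 23.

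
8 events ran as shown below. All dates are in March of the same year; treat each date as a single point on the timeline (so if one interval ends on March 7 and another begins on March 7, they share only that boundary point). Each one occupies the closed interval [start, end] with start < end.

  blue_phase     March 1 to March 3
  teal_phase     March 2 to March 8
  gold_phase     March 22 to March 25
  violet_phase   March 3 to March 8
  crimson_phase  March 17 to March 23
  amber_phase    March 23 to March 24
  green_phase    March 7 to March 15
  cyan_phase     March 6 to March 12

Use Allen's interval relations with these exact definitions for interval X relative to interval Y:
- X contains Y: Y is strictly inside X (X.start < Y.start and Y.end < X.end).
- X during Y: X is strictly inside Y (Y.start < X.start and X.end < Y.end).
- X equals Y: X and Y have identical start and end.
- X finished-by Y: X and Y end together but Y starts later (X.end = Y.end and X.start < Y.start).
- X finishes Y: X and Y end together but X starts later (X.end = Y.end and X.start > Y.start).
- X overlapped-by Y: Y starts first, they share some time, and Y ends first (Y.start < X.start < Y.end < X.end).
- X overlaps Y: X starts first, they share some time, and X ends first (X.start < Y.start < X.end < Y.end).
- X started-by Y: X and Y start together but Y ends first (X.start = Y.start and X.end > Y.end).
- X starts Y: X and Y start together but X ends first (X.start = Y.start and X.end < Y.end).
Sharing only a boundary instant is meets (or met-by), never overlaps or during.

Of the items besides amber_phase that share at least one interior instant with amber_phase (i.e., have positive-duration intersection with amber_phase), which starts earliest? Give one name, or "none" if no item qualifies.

Target amber_phase = [March 23, March 24].
blue_phase [March 1, March 3] → before → excluded.
crimson_phase [March 17, March 23] → meets → excluded.
cyan_phase [March 6, March 12] → before → excluded.
gold_phase [March 22, March 25] → contains → candidate.
green_phase [March 7, March 15] → before → excluded.
teal_phase [March 2, March 8] → before → excluded.
violet_phase [March 3, March 8] → before → excluded.
Among candidates, earliest start is March 22 → gold_phase.

gold_phase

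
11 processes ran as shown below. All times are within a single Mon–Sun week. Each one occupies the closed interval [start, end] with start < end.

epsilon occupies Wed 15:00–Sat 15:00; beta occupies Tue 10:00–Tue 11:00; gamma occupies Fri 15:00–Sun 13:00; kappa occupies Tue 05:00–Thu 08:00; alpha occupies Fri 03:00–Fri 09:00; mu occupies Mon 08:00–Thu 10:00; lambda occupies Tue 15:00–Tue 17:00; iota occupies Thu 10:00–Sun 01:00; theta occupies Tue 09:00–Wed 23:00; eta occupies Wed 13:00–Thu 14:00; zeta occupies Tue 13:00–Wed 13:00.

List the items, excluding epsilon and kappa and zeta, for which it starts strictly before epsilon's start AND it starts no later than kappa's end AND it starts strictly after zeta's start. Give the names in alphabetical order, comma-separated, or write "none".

Conditions: its start is strictly before epsilon's start (X.start < Wed 15:00) AND its start is no later than kappa's end (X.start <= Thu 08:00) AND its start is strictly after zeta's start (X.start > Tue 13:00).
alpha: start Fri 03:00 < Wed 15:00? ✗; start Fri 03:00 <= Thu 08:00? ✗; start Fri 03:00 > Tue 13:00? ✓ → no.
beta: start Tue 10:00 < Wed 15:00? ✓; start Tue 10:00 <= Thu 08:00? ✓; start Tue 10:00 > Tue 13:00? ✗ → no.
eta: start Wed 13:00 < Wed 15:00? ✓; start Wed 13:00 <= Thu 08:00? ✓; start Wed 13:00 > Tue 13:00? ✓ → yes.
gamma: start Fri 15:00 < Wed 15:00? ✗; start Fri 15:00 <= Thu 08:00? ✗; start Fri 15:00 > Tue 13:00? ✓ → no.
iota: start Thu 10:00 < Wed 15:00? ✗; start Thu 10:00 <= Thu 08:00? ✗; start Thu 10:00 > Tue 13:00? ✓ → no.
lambda: start Tue 15:00 < Wed 15:00? ✓; start Tue 15:00 <= Thu 08:00? ✓; start Tue 15:00 > Tue 13:00? ✓ → yes.
mu: start Mon 08:00 < Wed 15:00? ✓; start Mon 08:00 <= Thu 08:00? ✓; start Mon 08:00 > Tue 13:00? ✗ → no.
theta: start Tue 09:00 < Wed 15:00? ✓; start Tue 09:00 <= Thu 08:00? ✓; start Tue 09:00 > Tue 13:00? ✗ → no.
Result: eta, lambda.

eta, lambda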